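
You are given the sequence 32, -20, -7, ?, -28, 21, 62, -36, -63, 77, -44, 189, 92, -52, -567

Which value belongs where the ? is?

Taking every 3rd term gives 3 separate tracks.
Track A = 32, ?, 62, 77, 92: arithmetic with common difference +15.
Track B = -20, -28, -36, -44, -52: subtracting 8 each time.
Track C = -7, 21, -63, 189, -567: geometric with ratio -3.
So the missing entry in track A is 47.

47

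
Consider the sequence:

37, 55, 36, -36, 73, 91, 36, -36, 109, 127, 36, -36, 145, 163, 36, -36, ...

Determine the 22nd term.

235

Reading positions in blocks of 4 reveals the pattern AABB — 2 tracks woven together.
Stream A = 37, 55, 73, 91, 109, 127, 145, 163: linear: a_n = 19 + 18·n.
Stream B = 36, -36, 36, -36, 36, -36, 36, -36: alternating ±36.
Position 22 falls in stream A as its term 12, giving 235.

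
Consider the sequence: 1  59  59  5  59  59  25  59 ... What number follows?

Reading positions in blocks of 3 reveals the pattern ABB — 2 tracks woven together.
Track A: 1, 5, 25 — successive powers of 5.
Track B: 59, 59, 59, 59, 59 — constant 59.
Term 9 comes from track B (its 6th entry): 59.

59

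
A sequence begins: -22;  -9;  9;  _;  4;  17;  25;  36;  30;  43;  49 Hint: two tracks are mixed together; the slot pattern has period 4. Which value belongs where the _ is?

Reading positions in blocks of 4 reveals the pattern AABB — 2 tracks woven together.
Track A is -22, -9, 4, 17, 30, 43, which is linear: a_n = -35 + 13·n.
Track B is 9, ?, 25, 36, 49, which is perfect squares starting at 3².
Track B's pattern makes the blank 16.

16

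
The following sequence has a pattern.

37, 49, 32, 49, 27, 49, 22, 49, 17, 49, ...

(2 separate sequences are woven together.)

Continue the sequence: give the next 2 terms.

12, 49

Split by position mod 2 into 2 tracks.
Track A: 37, 32, 27, 22, 17 (linear: a_n = 42 − 5·n).
Track B: 49, 49, 49, 49, 49 (constant 49).
Term 11 comes from track A (its 6th entry): 12.
Position 12 → track B, term 6 = 49.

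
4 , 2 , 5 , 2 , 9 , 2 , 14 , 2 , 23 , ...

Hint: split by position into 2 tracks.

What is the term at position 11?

The terms cycle through 2 interleaved subsequences.
Track A: 4, 5, 9, 14, 23 (each term equals the sum of the previous two).
Track B: 2, 2, 2, 2 (the constant sequence 2).
Term 11 comes from track A (its 6th entry): 37.

37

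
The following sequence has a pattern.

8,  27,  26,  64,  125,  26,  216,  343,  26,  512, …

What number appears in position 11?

729

The slot pattern repeats as AAB (period 3), so there are 2 interleaved tracks.
Track A: 8, 27, 64, 125, 216, 343, 512. Consecutive cubes n³ from n = 2.
Track B: 26, 26, 26. The constant sequence 26.
Term 11 comes from track A (its 8th entry): 729.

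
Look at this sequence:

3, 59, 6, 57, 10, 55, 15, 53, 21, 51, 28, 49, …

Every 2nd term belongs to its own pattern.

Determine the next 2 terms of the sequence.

The terms cycle through 2 interleaved subsequences.
Stream A: 3, 6, 10, 15, 21, 28 (the triangular numbers T_2, T_3, …).
Stream B: 59, 57, 55, 53, 51, 49 (arithmetic with common difference −2).
Position 13 → stream A, term 7 = 36.
Position 14 falls in stream B as its term 7, giving 47.

36, 47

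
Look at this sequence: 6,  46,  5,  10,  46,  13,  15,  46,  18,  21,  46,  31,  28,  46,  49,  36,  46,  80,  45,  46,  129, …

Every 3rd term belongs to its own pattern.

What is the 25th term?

66

Read the sequence 3 terms at a time; column i is its own pattern.
Track A: 6, 10, 15, 21, 28, 36, 45 — triangular numbers n(n+1)/2 for n = 3, 4, ….
Track B: 46, 46, 46, 46, 46, 46, 46 — always 46.
Track C: 5, 13, 18, 31, 49, 80, 129 — each term equals the sum of the previous two.
Position 25 → track A, term 9 = 66.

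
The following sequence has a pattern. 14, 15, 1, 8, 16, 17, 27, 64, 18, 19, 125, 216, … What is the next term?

Reading positions in blocks of 4 reveals the pattern AABB — 2 tracks woven together.
Track A is 14, 15, 16, 17, 18, 19, which is arithmetic with common difference +1.
Track B is 1, 8, 27, 64, 125, 216, which is perfect cubes starting at 1³.
Position 13 → track A, term 7 = 20.

20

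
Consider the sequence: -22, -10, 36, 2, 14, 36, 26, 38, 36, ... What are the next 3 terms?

50, 62, 36

Positions follow the repeating pattern AAB; grouping by letter gives 2 tracks.
Track A is -22, -10, 2, 14, 26, 38, which is adding 12 each time.
Track B is 36, 36, 36, which is always 36.
The 10th slot belongs to track A; its 7th term is 50.
Term 11 comes from track A (its 8th entry): 62.
The 12th slot belongs to track B; its 4th term is 36.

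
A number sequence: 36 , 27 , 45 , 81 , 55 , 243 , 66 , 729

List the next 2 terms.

78, 2187

The terms cycle through 2 interleaved subsequences.
Subsequence A: 36, 45, 55, 66 — triangular numbers starting at T_8.
Subsequence B: 27, 81, 243, 729 — powers 3^3, 3^4, 3^5, ….
The 9th slot belongs to subsequence A; its 5th term is 78.
Position 10 → subsequence B, term 5 = 2187.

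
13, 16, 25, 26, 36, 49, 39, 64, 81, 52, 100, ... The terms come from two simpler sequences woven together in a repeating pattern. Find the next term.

Positions follow the repeating pattern ABB; grouping by letter gives 2 tracks.
Stream A = 13, 26, 39, 52: linear: a_n = 13·n.
Stream B = 16, 25, 36, 49, 64, 81, 100: consecutive squares n² from n = 4.
Term 12 comes from stream B (its 8th entry): 121.

121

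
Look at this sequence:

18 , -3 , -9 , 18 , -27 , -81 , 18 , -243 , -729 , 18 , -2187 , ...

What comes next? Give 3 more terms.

-6561, 18, -19683

Positions follow the repeating pattern ABB; grouping by letter gives 2 tracks.
Track A: 18, 18, 18, 18 — the constant sequence 18.
Track B: -3, -9, -27, -81, -243, -729, -2187 — geometric, ×3 each step.
Position 12 → track B, term 8 = -6561.
Term 13 comes from track A (its 5th entry): 18.
Term 14 comes from track B (its 9th entry): -19683.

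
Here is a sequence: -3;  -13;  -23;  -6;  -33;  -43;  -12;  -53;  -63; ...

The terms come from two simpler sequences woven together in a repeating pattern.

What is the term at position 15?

The slot pattern repeats as ABB (period 3), so there are 2 interleaved tracks.
Track A is -3, -6, -12, which is geometric with ratio 2.
Track B is -13, -23, -33, -43, -53, -63, which is linear: a_n = -3 − 10·n.
Term 15 comes from track B (its 10th entry): -103.

-103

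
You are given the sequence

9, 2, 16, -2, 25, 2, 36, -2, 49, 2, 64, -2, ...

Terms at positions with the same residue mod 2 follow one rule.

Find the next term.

Taking every 2nd term gives 2 separate tracks.
Track A = 9, 16, 25, 36, 49, 64: perfect squares starting at 3².
Track B = 2, -2, 2, -2, 2, -2: the oscillation 2·(−1)^(n+1).
The 13th slot belongs to track A; its 7th term is 81.

81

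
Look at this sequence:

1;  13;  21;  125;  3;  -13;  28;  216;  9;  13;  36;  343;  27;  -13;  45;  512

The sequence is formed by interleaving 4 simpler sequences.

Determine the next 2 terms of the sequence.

81, 13

Split by position mod 4: positions 1, 5, 9, … form one track, and each other residue class forms its own.
Track A: 1, 3, 9, 27 (powers 3^0, 3^1, 3^2, …).
Track B: 13, -13, 13, -13 (the oscillation 13·(−1)^(n+1)).
Track C: 21, 28, 36, 45 (the triangular numbers T_6, T_7, …).
Track D: 125, 216, 343, 512 (perfect cubes starting at 5³).
Position 17 falls in track A as its term 5, giving 81.
Position 18 → track B, term 5 = 13.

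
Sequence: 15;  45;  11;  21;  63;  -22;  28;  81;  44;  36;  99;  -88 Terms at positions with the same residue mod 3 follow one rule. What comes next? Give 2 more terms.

Read the sequence 3 terms at a time; column i is its own pattern.
Stream A: 15, 21, 28, 36 — triangular numbers starting at T_5.
Stream B: 45, 63, 81, 99 — arithmetic, step +18.
Stream C: 11, -22, 44, -88 — multiplying by -2 each time.
Term 13 comes from stream A (its 5th entry): 45.
Position 14 → stream B, term 5 = 117.

45, 117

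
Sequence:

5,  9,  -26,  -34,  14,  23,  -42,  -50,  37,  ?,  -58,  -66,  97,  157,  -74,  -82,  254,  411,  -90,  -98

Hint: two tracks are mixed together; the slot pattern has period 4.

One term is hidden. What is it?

Positions follow the repeating pattern AABB; grouping by letter gives 2 tracks.
Stream A: 5, 9, 14, 23, 37, ?, 97, 157, 254, 411. Each term equals the sum of the previous two.
Stream B: -26, -34, -42, -50, -58, -66, -74, -82, -90, -98. Arithmetic, step −8.
The gap is stream A's term 6; the rule gives 60.

60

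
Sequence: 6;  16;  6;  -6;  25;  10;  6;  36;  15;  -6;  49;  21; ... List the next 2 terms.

Split by position mod 3: positions 1, 4, 7, … form one track, and each other residue class forms its own.
Subsequence A: 6, -6, 6, -6. Oscillating between 6 and -6.
Subsequence B: 16, 25, 36, 49. Consecutive squares n² from n = 4.
Subsequence C: 6, 10, 15, 21. The triangular numbers T_3, T_4, ….
Position 13 → subsequence A, term 5 = 6.
Term 14 comes from subsequence B (its 5th entry): 64.

6, 64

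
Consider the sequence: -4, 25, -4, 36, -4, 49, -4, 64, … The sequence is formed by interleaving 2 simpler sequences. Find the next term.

-4

Odd-indexed and even-indexed terms follow separate rules.
Track A: -4, -4, -4, -4 (constant -4).
Track B: 25, 36, 49, 64 (the squares 5², 6², 7², …).
Term 9 comes from track A (its 5th entry): -4.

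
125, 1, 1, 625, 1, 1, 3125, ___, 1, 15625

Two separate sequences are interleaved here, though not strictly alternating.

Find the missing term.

1

Reading positions in blocks of 3 reveals the pattern ABB — 2 tracks woven together.
Track A: 125, 625, 3125, 15625 (powers 5^3, 5^4, 5^5, …).
Track B: 1, 1, 1, 1, ?, 1 (always 1).
So the missing entry in track B is 1.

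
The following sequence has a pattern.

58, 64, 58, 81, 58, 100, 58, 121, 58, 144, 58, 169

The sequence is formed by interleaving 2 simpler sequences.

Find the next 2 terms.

58, 196

Positions 1, 3, 5, … form one subsequence and positions 2, 4, 6, … form another.
Track A: 58, 58, 58, 58, 58, 58 — always 58.
Track B: 64, 81, 100, 121, 144, 169 — the squares 8², 9², 10², ….
The 13th slot belongs to track A; its 7th term is 58.
Position 14 falls in track B as its term 7, giving 196.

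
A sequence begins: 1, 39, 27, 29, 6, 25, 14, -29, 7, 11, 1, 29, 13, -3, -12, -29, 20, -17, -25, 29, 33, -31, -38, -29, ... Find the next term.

53

Split by position mod 4 into 4 tracks.
Subsequence A = 1, 6, 7, 13, 20, 33: each term equals the sum of the previous two.
Subsequence B = 39, 25, 11, -3, -17, -31: subtracting 14 each time.
Subsequence C = 27, 14, 1, -12, -25, -38: linear: a_n = 40 − 13·n.
Subsequence D = 29, -29, 29, -29, 29, -29: the oscillation 29·(−1)^(n+1).
Position 25 → subsequence A, term 7 = 53.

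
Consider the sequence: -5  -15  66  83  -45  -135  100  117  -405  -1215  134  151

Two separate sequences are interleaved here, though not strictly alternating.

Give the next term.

Positions follow the repeating pattern AABB; grouping by letter gives 2 tracks.
Stream A is -5, -15, -45, -135, -405, -1215, which is multiplying by 3 each time.
Stream B is 66, 83, 100, 117, 134, 151, which is arithmetic with common difference +17.
Position 13 → stream A, term 7 = -3645.

-3645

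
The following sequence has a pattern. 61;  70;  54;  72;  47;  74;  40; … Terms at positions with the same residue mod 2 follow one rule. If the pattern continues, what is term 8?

76

Odd-indexed and even-indexed terms follow separate rules.
Track A = 61, 54, 47, 40: arithmetic with common difference −7.
Track B = 70, 72, 74: linear: a_n = 68 + 2·n.
The 8th slot belongs to track B; its 4th term is 76.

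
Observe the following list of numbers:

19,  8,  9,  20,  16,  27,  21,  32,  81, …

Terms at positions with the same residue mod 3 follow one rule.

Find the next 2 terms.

22, 64

Split by position mod 3: positions 1, 4, 7, … form one track, and each other residue class forms its own.
Stream A: 19, 20, 21 — adding 1 each time.
Stream B: 8, 16, 32 — powers of 2.
Stream C: 9, 27, 81 — geometric, ×3 each step.
The 10th slot belongs to stream A; its 4th term is 22.
Term 11 comes from stream B (its 4th entry): 64.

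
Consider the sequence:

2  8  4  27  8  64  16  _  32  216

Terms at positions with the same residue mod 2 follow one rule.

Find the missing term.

Positions 1, 3, 5, … form one subsequence and positions 2, 4, 6, … form another.
Track A is 2, 4, 8, 16, 32, which is powers 2^1, 2^2, 2^3, ….
Track B is 8, 27, 64, ?, 216, which is perfect cubes starting at 2³.
Track B's pattern makes the blank 125.

125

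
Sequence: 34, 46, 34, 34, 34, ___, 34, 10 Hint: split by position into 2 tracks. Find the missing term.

Odd-indexed and even-indexed terms follow separate rules.
Stream A = 34, 34, 34, 34: constant 34.
Stream B = 46, 34, ?, 10: arithmetic, step −12.
Stream B's pattern makes the blank 22.

22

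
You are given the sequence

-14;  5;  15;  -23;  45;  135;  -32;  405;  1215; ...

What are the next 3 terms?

-41, 3645, 10935

The slot pattern repeats as ABB (period 3), so there are 2 interleaved tracks.
Track A: -14, -23, -32 (linear: a_n = -5 − 9·n).
Track B: 5, 15, 45, 135, 405, 1215 (a geometric progression (common ratio 3)).
Term 10 comes from track A (its 4th entry): -41.
Term 11 comes from track B (its 7th entry): 3645.
The 12th slot belongs to track B; its 8th term is 10935.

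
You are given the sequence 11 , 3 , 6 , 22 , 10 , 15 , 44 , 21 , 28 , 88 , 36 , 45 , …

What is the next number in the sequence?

176

The slot pattern repeats as ABB (period 3), so there are 2 interleaved tracks.
Subsequence A: 11, 22, 44, 88 — geometric, ×2 each step.
Subsequence B: 3, 6, 10, 15, 21, 28, 36, 45 — triangular numbers n(n+1)/2 for n = 2, 3, ….
Position 13 → subsequence A, term 5 = 176.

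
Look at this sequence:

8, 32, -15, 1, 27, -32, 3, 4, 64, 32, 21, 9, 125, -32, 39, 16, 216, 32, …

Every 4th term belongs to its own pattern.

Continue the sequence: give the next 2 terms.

57, 25

The terms cycle through 4 interleaved subsequences.
Stream A: 8, 27, 64, 125, 216 — consecutive cubes n³ from n = 2.
Stream B: 32, -32, 32, -32, 32 — alternating ±32.
Stream C: -15, 3, 21, 39 — linear: a_n = -33 + 18·n.
Stream D: 1, 4, 9, 16 — the squares 1², 2², 3², ….
Term 19 comes from stream C (its 5th entry): 57.
Position 20 falls in stream D as its term 5, giving 25.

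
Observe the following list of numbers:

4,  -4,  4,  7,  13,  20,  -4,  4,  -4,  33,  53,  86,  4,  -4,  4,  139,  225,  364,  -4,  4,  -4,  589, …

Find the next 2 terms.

953, 1542

Positions follow the repeating pattern AAABBB; grouping by letter gives 2 tracks.
Track A = 4, -4, 4, -4, 4, -4, 4, -4, 4, -4, 4, -4: alternating ±4.
Track B = 7, 13, 20, 33, 53, 86, 139, 225, 364, 589: a Fibonacci-like recurrence a_n = a_{n-1} + a_{n-2}.
Position 23 falls in track B as its term 11, giving 953.
Position 24 → track B, term 12 = 1542.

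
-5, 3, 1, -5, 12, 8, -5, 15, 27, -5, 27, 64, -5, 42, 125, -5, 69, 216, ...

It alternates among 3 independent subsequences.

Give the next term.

-5

The terms cycle through 3 interleaved subsequences.
Track A: -5, -5, -5, -5, -5, -5 — always -5.
Track B: 3, 12, 15, 27, 42, 69 — Fibonacci-style (each term is the sum of the two before it).
Track C: 1, 8, 27, 64, 125, 216 — perfect cubes starting at 1³.
Term 19 comes from track A (its 7th entry): -5.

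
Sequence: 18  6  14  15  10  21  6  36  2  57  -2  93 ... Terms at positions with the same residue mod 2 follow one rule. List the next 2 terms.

-6, 150

Taking every 2nd term gives 2 separate tracks.
Track A: 18, 14, 10, 6, 2, -2 — linear: a_n = 22 − 4·n.
Track B: 6, 15, 21, 36, 57, 93 — Fibonacci-style (each term is the sum of the two before it).
The 13th slot belongs to track A; its 7th term is -6.
Term 14 comes from track B (its 7th entry): 150.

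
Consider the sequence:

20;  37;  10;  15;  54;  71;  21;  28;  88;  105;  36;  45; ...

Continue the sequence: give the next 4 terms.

The slot pattern repeats as AABB (period 4), so there are 2 interleaved tracks.
Track A is 20, 37, 54, 71, 88, 105, which is arithmetic with common difference +17.
Track B is 10, 15, 21, 28, 36, 45, which is triangular numbers starting at T_4.
Position 13 → track A, term 7 = 122.
Term 14 comes from track A (its 8th entry): 139.
Position 15 → track B, term 7 = 55.
Term 16 comes from track B (its 8th entry): 66.

122, 139, 55, 66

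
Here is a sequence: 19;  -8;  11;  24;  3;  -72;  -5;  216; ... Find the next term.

-13

Positions 1, 3, 5, … form one subsequence and positions 2, 4, 6, … form another.
Stream A: 19, 11, 3, -5. Subtracting 8 each time.
Stream B: -8, 24, -72, 216. Geometric, ×-3 each step.
Term 9 comes from stream A (its 5th entry): -13.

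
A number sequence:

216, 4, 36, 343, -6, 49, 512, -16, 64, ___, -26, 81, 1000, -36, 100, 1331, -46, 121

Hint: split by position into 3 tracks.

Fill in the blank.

729

Split by position mod 3: positions 1, 4, 7, … form one track, and each other residue class forms its own.
Track A = 216, 343, 512, ?, 1000, 1331: the cubes 6³, 7³, 8³, ….
Track B = 4, -6, -16, -26, -36, -46: linear: a_n = 14 − 10·n.
Track C = 36, 49, 64, 81, 100, 121: consecutive squares n² from n = 6.
The gap is track A's term 4; the rule gives 729.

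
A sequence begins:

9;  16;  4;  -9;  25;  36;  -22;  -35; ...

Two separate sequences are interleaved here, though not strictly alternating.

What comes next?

The slot pattern repeats as AABB (period 4), so there are 2 interleaved tracks.
Track A is 9, 16, 25, 36, which is perfect squares starting at 3².
Track B is 4, -9, -22, -35, which is subtracting 13 each time.
Position 9 falls in track A as its term 5, giving 49.

49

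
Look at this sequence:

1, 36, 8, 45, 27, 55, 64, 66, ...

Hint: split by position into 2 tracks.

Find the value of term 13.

343

The terms cycle through 2 interleaved subsequences.
Track A: 1, 8, 27, 64. The cubes 1³, 2³, 3³, ….
Track B: 36, 45, 55, 66. Triangular numbers n(n+1)/2 for n = 8, 9, ….
Position 13 → track A, term 7 = 343.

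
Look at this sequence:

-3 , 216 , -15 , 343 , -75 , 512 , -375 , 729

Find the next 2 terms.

-1875, 1000

Odd-indexed and even-indexed terms follow separate rules.
Track A: -3, -15, -75, -375. Multiplying by 5 each time.
Track B: 216, 343, 512, 729. The cubes 6³, 7³, 8³, ….
The 9th slot belongs to track A; its 5th term is -1875.
Term 10 comes from track B (its 5th entry): 1000.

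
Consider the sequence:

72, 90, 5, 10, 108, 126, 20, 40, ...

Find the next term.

Reading positions in blocks of 4 reveals the pattern AABB — 2 tracks woven together.
Stream A is 72, 90, 108, 126, which is arithmetic, step +18.
Stream B is 5, 10, 20, 40, which is multiplying by 2 each time.
Term 9 comes from stream A (its 5th entry): 144.

144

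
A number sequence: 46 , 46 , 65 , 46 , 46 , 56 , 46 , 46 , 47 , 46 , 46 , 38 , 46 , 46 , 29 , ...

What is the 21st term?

11

Reading positions in blocks of 3 reveals the pattern AAB — 2 tracks woven together.
Track A = 46, 46, 46, 46, 46, 46, 46, 46, 46, 46: the constant sequence 46.
Track B = 65, 56, 47, 38, 29: arithmetic, step −9.
The 21st slot belongs to track B; its 7th term is 11.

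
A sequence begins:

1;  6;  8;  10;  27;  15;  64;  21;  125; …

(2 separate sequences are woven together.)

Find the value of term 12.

The terms cycle through 2 interleaved subsequences.
Track A: 1, 8, 27, 64, 125. Consecutive cubes n³ from n = 1.
Track B: 6, 10, 15, 21. Triangular numbers starting at T_3.
Position 12 → track B, term 6 = 36.

36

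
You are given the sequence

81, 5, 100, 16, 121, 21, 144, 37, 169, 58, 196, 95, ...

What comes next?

Odd-indexed and even-indexed terms follow separate rules.
Track A: 81, 100, 121, 144, 169, 196 (perfect squares starting at 9²).
Track B: 5, 16, 21, 37, 58, 95 (a Fibonacci-like recurrence a_n = a_{n-1} + a_{n-2}).
Position 13 falls in track A as its term 7, giving 225.

225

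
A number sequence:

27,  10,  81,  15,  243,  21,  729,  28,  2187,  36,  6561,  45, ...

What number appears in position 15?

Positions 1, 3, 5, … form one subsequence and positions 2, 4, 6, … form another.
Subsequence A is 27, 81, 243, 729, 2187, 6561, which is successive powers of 3.
Subsequence B is 10, 15, 21, 28, 36, 45, which is the triangular numbers T_4, T_5, ….
Position 15 → subsequence A, term 8 = 59049.

59049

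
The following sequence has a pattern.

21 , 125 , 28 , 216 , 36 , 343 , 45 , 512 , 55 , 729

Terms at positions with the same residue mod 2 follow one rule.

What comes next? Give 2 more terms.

Taking every 2nd term gives 2 separate tracks.
Track A: 21, 28, 36, 45, 55. Triangular numbers n(n+1)/2 for n = 6, 7, ….
Track B: 125, 216, 343, 512, 729. Perfect cubes starting at 5³.
Position 11 → track A, term 6 = 66.
Position 12 → track B, term 6 = 1000.

66, 1000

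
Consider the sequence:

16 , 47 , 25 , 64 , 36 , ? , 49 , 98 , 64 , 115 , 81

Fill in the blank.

The terms cycle through 2 interleaved subsequences.
Track A = 16, 25, 36, 49, 64, 81: perfect squares starting at 4².
Track B = 47, 64, ?, 98, 115: arithmetic with common difference +17.
The gap is track B's term 3; the rule gives 81.

81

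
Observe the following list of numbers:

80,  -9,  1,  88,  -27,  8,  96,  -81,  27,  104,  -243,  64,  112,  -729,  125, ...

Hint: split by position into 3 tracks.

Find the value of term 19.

128

Taking every 3rd term gives 3 separate tracks.
Subsequence A: 80, 88, 96, 104, 112 (adding 8 each time).
Subsequence B: -9, -27, -81, -243, -729 (geometric, ×3 each step).
Subsequence C: 1, 8, 27, 64, 125 (perfect cubes starting at 1³).
Position 19 → subsequence A, term 7 = 128.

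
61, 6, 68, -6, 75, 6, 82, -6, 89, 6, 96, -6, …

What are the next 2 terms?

The terms cycle through 2 interleaved subsequences.
Track A is 61, 68, 75, 82, 89, 96, which is linear: a_n = 54 + 7·n.
Track B is 6, -6, 6, -6, 6, -6, which is oscillating between 6 and -6.
The 13th slot belongs to track A; its 7th term is 103.
The 14th slot belongs to track B; its 7th term is 6.

103, 6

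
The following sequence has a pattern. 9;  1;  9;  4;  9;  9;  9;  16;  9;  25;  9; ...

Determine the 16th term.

Odd-indexed and even-indexed terms follow separate rules.
Track A: 9, 9, 9, 9, 9, 9 — constant 9.
Track B: 1, 4, 9, 16, 25 — the squares 1², 2², 3², ….
The 16th slot belongs to track B; its 8th term is 64.

64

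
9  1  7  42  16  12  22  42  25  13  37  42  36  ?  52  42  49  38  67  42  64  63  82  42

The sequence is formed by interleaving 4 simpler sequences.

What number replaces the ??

The terms cycle through 4 interleaved subsequences.
Track A = 9, 16, 25, 36, 49, 64: consecutive squares n² from n = 3.
Track B = 1, 12, 13, ?, 38, 63: Fibonacci-style (each term is the sum of the two before it).
Track C = 7, 22, 37, 52, 67, 82: arithmetic with common difference +15.
Track D = 42, 42, 42, 42, 42, 42: always 42.
So the missing entry in track B is 25.

25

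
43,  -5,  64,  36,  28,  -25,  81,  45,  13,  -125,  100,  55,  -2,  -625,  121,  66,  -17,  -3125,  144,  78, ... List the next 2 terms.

Taking every 4th term gives 4 separate tracks.
Subsequence A: 43, 28, 13, -2, -17 — arithmetic with common difference −15.
Subsequence B: -5, -25, -125, -625, -3125 — multiplying by 5 each time.
Subsequence C: 64, 81, 100, 121, 144 — the squares 8², 9², 10², ….
Subsequence D: 36, 45, 55, 66, 78 — triangular numbers starting at T_8.
Term 21 comes from subsequence A (its 6th entry): -32.
Position 22 falls in subsequence B as its term 6, giving -15625.

-32, -15625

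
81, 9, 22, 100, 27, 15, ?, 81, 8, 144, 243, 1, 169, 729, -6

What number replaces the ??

121

Split by position mod 3 into 3 tracks.
Track A: 81, 100, ?, 144, 169 — the squares 9², 10², 11², ….
Track B: 9, 27, 81, 243, 729 — successive powers of 3.
Track C: 22, 15, 8, 1, -6 — subtracting 7 each time.
Track A's pattern makes the blank 121.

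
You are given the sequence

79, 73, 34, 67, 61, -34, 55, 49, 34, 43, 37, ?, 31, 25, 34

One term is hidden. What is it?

-34

Positions follow the repeating pattern AAB; grouping by letter gives 2 tracks.
Subsequence A: 79, 73, 67, 61, 55, 49, 43, 37, 31, 25 (subtracting 6 each time).
Subsequence B: 34, -34, 34, ?, 34 (the oscillation 34·(−1)^(n+1)).
The gap is subsequence B's term 4; the rule gives -34.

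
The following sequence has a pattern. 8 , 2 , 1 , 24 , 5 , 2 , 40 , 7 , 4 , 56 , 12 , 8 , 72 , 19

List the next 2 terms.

Read the sequence 3 terms at a time; column i is its own pattern.
Track A is 8, 24, 40, 56, 72, which is arithmetic with common difference +16.
Track B is 2, 5, 7, 12, 19, which is a Fibonacci-like recurrence a_n = a_{n-1} + a_{n-2}.
Track C is 1, 2, 4, 8, which is a geometric progression (common ratio 2).
Term 15 comes from track C (its 5th entry): 16.
Term 16 comes from track A (its 6th entry): 88.

16, 88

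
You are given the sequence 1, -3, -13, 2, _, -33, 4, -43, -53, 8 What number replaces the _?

The slot pattern repeats as ABB (period 3), so there are 2 interleaved tracks.
Stream A: 1, 2, 4, 8. Geometric with ratio 2.
Stream B: -3, -13, ?, -33, -43, -53. Arithmetic with common difference −10.
Stream B's pattern makes the blank -23.

-23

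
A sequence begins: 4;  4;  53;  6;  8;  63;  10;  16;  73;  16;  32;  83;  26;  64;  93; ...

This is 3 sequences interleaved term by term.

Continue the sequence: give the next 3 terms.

42, 128, 103

Read the sequence 3 terms at a time; column i is its own pattern.
Subsequence A: 4, 6, 10, 16, 26 — a Fibonacci-like recurrence a_n = a_{n-1} + a_{n-2}.
Subsequence B: 4, 8, 16, 32, 64 — powers of 2.
Subsequence C: 53, 63, 73, 83, 93 — adding 10 each time.
Term 16 comes from subsequence A (its 6th entry): 42.
Term 17 comes from subsequence B (its 6th entry): 128.
Position 18 → subsequence C, term 6 = 103.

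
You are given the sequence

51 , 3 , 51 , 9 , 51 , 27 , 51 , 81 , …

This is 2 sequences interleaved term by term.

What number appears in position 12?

729

Split by position mod 2 into 2 tracks.
Stream A = 51, 51, 51, 51: always 51.
Stream B = 3, 9, 27, 81: successive powers of 3.
The 12th slot belongs to stream B; its 6th term is 729.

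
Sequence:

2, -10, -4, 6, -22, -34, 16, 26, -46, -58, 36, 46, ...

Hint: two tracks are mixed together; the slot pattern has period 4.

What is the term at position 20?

Reading positions in blocks of 4 reveals the pattern AABB — 2 tracks woven together.
Subsequence A is 2, -10, -22, -34, -46, -58, which is linear: a_n = 14 − 12·n.
Subsequence B is -4, 6, 16, 26, 36, 46, which is linear: a_n = -14 + 10·n.
Position 20 falls in subsequence B as its term 10, giving 86.

86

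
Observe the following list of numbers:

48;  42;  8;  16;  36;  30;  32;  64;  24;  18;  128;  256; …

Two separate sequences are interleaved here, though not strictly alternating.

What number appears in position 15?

Reading positions in blocks of 4 reveals the pattern AABB — 2 tracks woven together.
Track A: 48, 42, 36, 30, 24, 18 — linear: a_n = 54 − 6·n.
Track B: 8, 16, 32, 64, 128, 256 — powers of 2.
Position 15 falls in track B as its term 7, giving 512.

512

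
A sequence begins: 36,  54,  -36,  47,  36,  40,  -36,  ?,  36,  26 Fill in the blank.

Positions 1, 3, 5, … form one subsequence and positions 2, 4, 6, … form another.
Track A: 36, -36, 36, -36, 36 (oscillating between 36 and -36).
Track B: 54, 47, 40, ?, 26 (subtracting 7 each time).
Track B's pattern makes the blank 33.

33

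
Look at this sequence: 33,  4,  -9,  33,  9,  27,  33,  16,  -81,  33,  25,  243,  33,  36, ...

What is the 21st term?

Split by position mod 3 into 3 tracks.
Track A is 33, 33, 33, 33, 33, which is the constant sequence 33.
Track B is 4, 9, 16, 25, 36, which is consecutive squares n² from n = 2.
Track C is -9, 27, -81, 243, which is multiplying by -3 each time.
Position 21 falls in track C as its term 7, giving -6561.

-6561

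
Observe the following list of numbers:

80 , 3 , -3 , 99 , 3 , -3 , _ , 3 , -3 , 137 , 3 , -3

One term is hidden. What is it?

118

Positions follow the repeating pattern ABB; grouping by letter gives 2 tracks.
Stream A: 80, 99, ?, 137 — arithmetic with common difference +19.
Stream B: 3, -3, 3, -3, 3, -3, 3, -3 — alternating ±3.
Filling stream A at index 3 by its rule yields 118.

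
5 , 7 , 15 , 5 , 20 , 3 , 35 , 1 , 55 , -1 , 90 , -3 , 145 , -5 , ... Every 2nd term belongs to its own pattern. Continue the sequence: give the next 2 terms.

Odd-indexed and even-indexed terms follow separate rules.
Track A: 5, 15, 20, 35, 55, 90, 145 (each term equals the sum of the previous two).
Track B: 7, 5, 3, 1, -1, -3, -5 (linear: a_n = 9 − 2·n).
Term 15 comes from track A (its 8th entry): 235.
Position 16 → track B, term 8 = -7.

235, -7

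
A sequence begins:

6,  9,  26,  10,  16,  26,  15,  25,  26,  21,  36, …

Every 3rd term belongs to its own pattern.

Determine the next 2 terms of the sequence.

Read the sequence 3 terms at a time; column i is its own pattern.
Track A: 6, 10, 15, 21. The triangular numbers T_3, T_4, ….
Track B: 9, 16, 25, 36. Perfect squares starting at 3².
Track C: 26, 26, 26. Constant 26.
Term 12 comes from track C (its 4th entry): 26.
The 13th slot belongs to track A; its 5th term is 28.

26, 28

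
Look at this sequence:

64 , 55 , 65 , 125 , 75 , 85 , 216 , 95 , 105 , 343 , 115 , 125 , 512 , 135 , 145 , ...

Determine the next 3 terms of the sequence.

729, 155, 165

The slot pattern repeats as ABB (period 3), so there are 2 interleaved tracks.
Track A: 64, 125, 216, 343, 512. The cubes 4³, 5³, 6³, ….
Track B: 55, 65, 75, 85, 95, 105, 115, 125, 135, 145. Arithmetic with common difference +10.
Position 16 falls in track A as its term 6, giving 729.
Position 17 → track B, term 11 = 155.
The 18th slot belongs to track B; its 12th term is 165.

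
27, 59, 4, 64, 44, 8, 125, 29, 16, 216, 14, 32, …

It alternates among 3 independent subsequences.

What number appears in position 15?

The terms cycle through 3 interleaved subsequences.
Stream A = 27, 64, 125, 216: consecutive cubes n³ from n = 3.
Stream B = 59, 44, 29, 14: arithmetic with common difference −15.
Stream C = 4, 8, 16, 32: powers of 2.
Term 15 comes from stream C (its 5th entry): 64.

64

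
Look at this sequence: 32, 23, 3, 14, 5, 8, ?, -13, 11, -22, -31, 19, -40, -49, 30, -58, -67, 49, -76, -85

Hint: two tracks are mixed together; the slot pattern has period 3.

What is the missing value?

Reading positions in blocks of 3 reveals the pattern AAB — 2 tracks woven together.
Track A = 32, 23, 14, 5, ?, -13, -22, -31, -40, -49, -58, -67, -76, -85: arithmetic, step −9.
Track B = 3, 8, 11, 19, 30, 49: each term equals the sum of the previous two.
So the missing entry in track A is -4.

-4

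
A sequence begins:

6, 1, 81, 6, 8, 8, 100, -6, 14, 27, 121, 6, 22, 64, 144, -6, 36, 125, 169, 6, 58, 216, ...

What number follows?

196

Split by position mod 4 into 4 tracks.
Track A: 6, 8, 14, 22, 36, 58 (Fibonacci-style (each term is the sum of the two before it)).
Track B: 1, 8, 27, 64, 125, 216 (consecutive cubes n³ from n = 1).
Track C: 81, 100, 121, 144, 169 (the squares 9², 10², 11², …).
Track D: 6, -6, 6, -6, 6 (alternating ±6).
Position 23 falls in track C as its term 6, giving 196.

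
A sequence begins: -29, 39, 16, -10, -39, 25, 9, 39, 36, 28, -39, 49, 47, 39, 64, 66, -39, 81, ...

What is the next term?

Read the sequence 3 terms at a time; column i is its own pattern.
Subsequence A: -29, -10, 9, 28, 47, 66 (arithmetic with common difference +19).
Subsequence B: 39, -39, 39, -39, 39, -39 (oscillating between 39 and -39).
Subsequence C: 16, 25, 36, 49, 64, 81 (perfect squares starting at 4²).
Position 19 falls in subsequence A as its term 7, giving 85.

85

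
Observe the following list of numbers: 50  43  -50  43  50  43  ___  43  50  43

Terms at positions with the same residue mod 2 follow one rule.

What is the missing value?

-50

Taking every 2nd term gives 2 separate tracks.
Track A: 50, -50, 50, ?, 50 (the oscillation 50·(−1)^(n+1)).
Track B: 43, 43, 43, 43, 43 (constant 43).
The gap is track A's term 4; the rule gives -50.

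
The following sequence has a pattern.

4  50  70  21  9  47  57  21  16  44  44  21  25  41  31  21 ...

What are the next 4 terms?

Split by position mod 4: positions 1, 5, 9, … form one track, and each other residue class forms its own.
Track A: 4, 9, 16, 25. The squares 2², 3², 4², ….
Track B: 50, 47, 44, 41. Linear: a_n = 53 − 3·n.
Track C: 70, 57, 44, 31. Arithmetic with common difference −13.
Track D: 21, 21, 21, 21. Always 21.
Position 17 falls in track A as its term 5, giving 36.
Term 18 comes from track B (its 5th entry): 38.
Position 19 falls in track C as its term 5, giving 18.
Position 20 falls in track D as its term 5, giving 21.

36, 38, 18, 21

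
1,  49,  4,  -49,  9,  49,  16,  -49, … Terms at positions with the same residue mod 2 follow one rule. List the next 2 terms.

25, 49

Split by position mod 2 into 2 tracks.
Track A: 1, 4, 9, 16. The squares 1², 2², 3², ….
Track B: 49, -49, 49, -49. The oscillation 49·(−1)^(n+1).
The 9th slot belongs to track A; its 5th term is 25.
Position 10 → track B, term 5 = 49.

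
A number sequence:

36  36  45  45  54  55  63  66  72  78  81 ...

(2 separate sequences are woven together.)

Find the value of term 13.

Taking every 2nd term gives 2 separate tracks.
Subsequence A = 36, 45, 54, 63, 72, 81: arithmetic with common difference +9.
Subsequence B = 36, 45, 55, 66, 78: triangular numbers starting at T_8.
The 13th slot belongs to subsequence A; its 7th term is 90.

90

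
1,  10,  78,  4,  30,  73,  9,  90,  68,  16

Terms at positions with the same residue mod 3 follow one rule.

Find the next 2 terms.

Read the sequence 3 terms at a time; column i is its own pattern.
Track A: 1, 4, 9, 16 — perfect squares starting at 1².
Track B: 10, 30, 90 — multiplying by 3 each time.
Track C: 78, 73, 68 — subtracting 5 each time.
The 11th slot belongs to track B; its 4th term is 270.
Position 12 falls in track C as its term 4, giving 63.

270, 63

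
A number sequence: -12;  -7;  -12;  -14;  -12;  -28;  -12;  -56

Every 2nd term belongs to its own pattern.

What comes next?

Taking every 2nd term gives 2 separate tracks.
Stream A: -12, -12, -12, -12 — always -12.
Stream B: -7, -14, -28, -56 — a geometric progression (common ratio 2).
Position 9 falls in stream A as its term 5, giving -12.

-12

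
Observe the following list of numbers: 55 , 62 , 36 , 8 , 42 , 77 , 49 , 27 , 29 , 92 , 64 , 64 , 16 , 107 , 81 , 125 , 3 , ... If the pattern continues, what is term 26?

Taking every 4th term gives 4 separate tracks.
Track A: 55, 42, 29, 16, 3 (linear: a_n = 68 − 13·n).
Track B: 62, 77, 92, 107 (linear: a_n = 47 + 15·n).
Track C: 36, 49, 64, 81 (perfect squares starting at 6²).
Track D: 8, 27, 64, 125 (consecutive cubes n³ from n = 2).
The 26th slot belongs to track B; its 7th term is 152.

152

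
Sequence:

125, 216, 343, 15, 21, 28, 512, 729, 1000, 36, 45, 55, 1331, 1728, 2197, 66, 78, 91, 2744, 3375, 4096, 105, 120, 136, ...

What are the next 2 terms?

4913, 5832

Reading positions in blocks of 6 reveals the pattern AAABBB — 2 tracks woven together.
Track A: 125, 216, 343, 512, 729, 1000, 1331, 1728, 2197, 2744, 3375, 4096 — the cubes 5³, 6³, 7³, ….
Track B: 15, 21, 28, 36, 45, 55, 66, 78, 91, 105, 120, 136 — the triangular numbers T_5, T_6, ….
Position 25 falls in track A as its term 13, giving 4913.
The 26th slot belongs to track A; its 14th term is 5832.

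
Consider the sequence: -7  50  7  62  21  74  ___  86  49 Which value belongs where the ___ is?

Split by position mod 2 into 2 tracks.
Stream A: -7, 7, 21, ?, 49 — linear: a_n = -21 + 14·n.
Stream B: 50, 62, 74, 86 — arithmetic, step +12.
So the missing entry in stream A is 35.

35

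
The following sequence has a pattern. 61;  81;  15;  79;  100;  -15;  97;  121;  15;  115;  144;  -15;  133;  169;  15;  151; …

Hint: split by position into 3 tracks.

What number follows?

Split by position mod 3: positions 1, 4, 7, … form one track, and each other residue class forms its own.
Subsequence A: 61, 79, 97, 115, 133, 151. Arithmetic with common difference +18.
Subsequence B: 81, 100, 121, 144, 169. The squares 9², 10², 11², ….
Subsequence C: 15, -15, 15, -15, 15. Oscillating between 15 and -15.
The 17th slot belongs to subsequence B; its 6th term is 196.

196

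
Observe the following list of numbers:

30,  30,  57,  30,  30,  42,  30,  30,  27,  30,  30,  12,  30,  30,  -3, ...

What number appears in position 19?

Reading positions in blocks of 3 reveals the pattern AAB — 2 tracks woven together.
Subsequence A: 30, 30, 30, 30, 30, 30, 30, 30, 30, 30 — the constant sequence 30.
Subsequence B: 57, 42, 27, 12, -3 — arithmetic with common difference −15.
Position 19 → subsequence A, term 13 = 30.

30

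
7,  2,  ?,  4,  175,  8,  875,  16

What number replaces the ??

35

The terms cycle through 2 interleaved subsequences.
Subsequence A: 7, ?, 175, 875 — multiplying by 5 each time.
Subsequence B: 2, 4, 8, 16 — powers of 2.
The gap is subsequence A's term 2; the rule gives 35.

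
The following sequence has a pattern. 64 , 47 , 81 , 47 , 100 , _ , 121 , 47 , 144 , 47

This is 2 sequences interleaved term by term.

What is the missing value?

Taking every 2nd term gives 2 separate tracks.
Track A: 64, 81, 100, 121, 144. Perfect squares starting at 8².
Track B: 47, 47, ?, 47, 47. The constant sequence 47.
The gap is track B's term 3; the rule gives 47.

47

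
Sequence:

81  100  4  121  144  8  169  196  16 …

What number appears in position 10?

Positions follow the repeating pattern AAB; grouping by letter gives 2 tracks.
Track A = 81, 100, 121, 144, 169, 196: the squares 9², 10², 11², ….
Track B = 4, 8, 16: a geometric progression (common ratio 2).
Position 10 → track A, term 7 = 225.

225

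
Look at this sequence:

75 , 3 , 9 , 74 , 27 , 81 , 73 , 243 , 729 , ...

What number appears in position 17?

177147

The slot pattern repeats as ABB (period 3), so there are 2 interleaved tracks.
Subsequence A is 75, 74, 73, which is subtracting 1 each time.
Subsequence B is 3, 9, 27, 81, 243, 729, which is geometric, ×3 each step.
The 17th slot belongs to subsequence B; its 11th term is 177147.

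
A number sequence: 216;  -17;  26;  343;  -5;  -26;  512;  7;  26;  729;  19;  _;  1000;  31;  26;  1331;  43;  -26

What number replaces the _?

-26

Split by position mod 3 into 3 tracks.
Track A is 216, 343, 512, 729, 1000, 1331, which is the cubes 6³, 7³, 8³, ….
Track B is -17, -5, 7, 19, 31, 43, which is arithmetic with common difference +12.
Track C is 26, -26, 26, ?, 26, -26, which is alternating ±26.
The gap is track C's term 4; the rule gives -26.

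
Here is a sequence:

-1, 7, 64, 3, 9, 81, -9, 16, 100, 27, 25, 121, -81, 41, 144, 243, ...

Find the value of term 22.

Split by position mod 3: positions 1, 4, 7, … form one track, and each other residue class forms its own.
Track A: -1, 3, -9, 27, -81, 243 (multiplying by -3 each time).
Track B: 7, 9, 16, 25, 41 (Fibonacci-style (each term is the sum of the two before it)).
Track C: 64, 81, 100, 121, 144 (consecutive squares n² from n = 8).
Position 22 → track A, term 8 = 2187.

2187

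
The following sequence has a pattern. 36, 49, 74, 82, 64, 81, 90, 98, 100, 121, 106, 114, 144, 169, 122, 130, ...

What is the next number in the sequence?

196

Reading positions in blocks of 4 reveals the pattern AABB — 2 tracks woven together.
Track A: 36, 49, 64, 81, 100, 121, 144, 169 — perfect squares starting at 6².
Track B: 74, 82, 90, 98, 106, 114, 122, 130 — linear: a_n = 66 + 8·n.
Position 17 falls in track A as its term 9, giving 196.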